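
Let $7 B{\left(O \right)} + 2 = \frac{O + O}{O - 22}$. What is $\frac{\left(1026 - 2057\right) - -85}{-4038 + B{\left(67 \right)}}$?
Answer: $\frac{148995}{635963} \approx 0.23428$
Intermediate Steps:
$B{\left(O \right)} = - \frac{2}{7} + \frac{2 O}{7 \left(-22 + O\right)}$ ($B{\left(O \right)} = - \frac{2}{7} + \frac{\left(O + O\right) \frac{1}{O - 22}}{7} = - \frac{2}{7} + \frac{2 O \frac{1}{-22 + O}}{7} = - \frac{2}{7} + \frac{2 O}{7 \left(-22 + O\right)}$)
$\frac{\left(1026 - 2057\right) - -85}{-4038 + B{\left(67 \right)}} = \frac{\left(1026 - 2057\right) - -85}{-4038 + \frac{44}{7 \left(-22 + 67\right)}} = \frac{\left(1026 - 2057\right) + \left(91 - 6\right)}{-4038 + \frac{44}{7 \cdot 45}} = \frac{-1031 + 85}{-4038 + \frac{44}{7} \cdot \frac{1}{45}} = - \frac{946}{-4038 + \frac{44}{315}} = - \frac{946}{- \frac{1271926}{315}} = \left(-946\right) \left(- \frac{315}{1271926}\right) = \frac{148995}{635963}$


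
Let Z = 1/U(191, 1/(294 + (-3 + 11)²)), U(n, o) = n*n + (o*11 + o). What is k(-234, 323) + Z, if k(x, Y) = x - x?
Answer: 179/6530105 ≈ 2.7412e-5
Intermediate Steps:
k(x, Y) = 0
U(n, o) = n² + 12*o (U(n, o) = n² + (11*o + o) = n² + 12*o)
Z = 179/6530105 (Z = 1/(191² + 12/(294 + (-3 + 11)²)) = 1/(36481 + 12/(294 + 8²)) = 1/(36481 + 12/(294 + 64)) = 1/(36481 + 12/358) = 1/(36481 + 12*(1/358)) = 1/(36481 + 6/179) = 1/(6530105/179) = 179/6530105 ≈ 2.7412e-5)
k(-234, 323) + Z = 0 + 179/6530105 = 179/6530105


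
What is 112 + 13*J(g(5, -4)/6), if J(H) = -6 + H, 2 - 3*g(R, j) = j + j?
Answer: 371/9 ≈ 41.222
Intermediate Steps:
g(R, j) = ⅔ - 2*j/3 (g(R, j) = ⅔ - (j + j)/3 = ⅔ - 2*j/3)
112 + 13*J(g(5, -4)/6) = 112 + 13*(-6 + (⅔ - ⅔*(-4))/6) = 112 + 13*(-6 + (⅔ + 8/3)*(⅙)) = 112 + 13*(-6 + (10/3)*(⅙)) = 112 + 13*(-6 + 5/9) = 112 + 13*(-49/9) = 112 - 637/9 = 371/9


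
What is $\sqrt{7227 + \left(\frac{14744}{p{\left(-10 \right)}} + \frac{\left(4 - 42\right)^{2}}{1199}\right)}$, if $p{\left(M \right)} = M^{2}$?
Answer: $\frac{\sqrt{265080841861}}{5995} \approx 85.882$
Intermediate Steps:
$\sqrt{7227 + \left(\frac{14744}{p{\left(-10 \right)}} + \frac{\left(4 - 42\right)^{2}}{1199}\right)} = \sqrt{7227 + \left(\frac{14744}{\left(-10\right)^{2}} + \frac{\left(4 - 42\right)^{2}}{1199}\right)} = \sqrt{7227 + \left(\frac{14744}{100} + \left(-38\right)^{2} \cdot \frac{1}{1199}\right)} = \sqrt{7227 + \left(14744 \cdot \frac{1}{100} + 1444 \cdot \frac{1}{1199}\right)} = \sqrt{7227 + \left(\frac{3686}{25} + \frac{1444}{1199}\right)} = \sqrt{7227 + \frac{4455614}{29975}} = \sqrt{\frac{221084939}{29975}} = \frac{\sqrt{265080841861}}{5995}$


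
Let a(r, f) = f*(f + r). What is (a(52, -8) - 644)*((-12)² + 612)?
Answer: -752976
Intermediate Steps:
(a(52, -8) - 644)*((-12)² + 612) = (-8*(-8 + 52) - 644)*((-12)² + 612) = (-8*44 - 644)*(144 + 612) = (-352 - 644)*756 = -996*756 = -752976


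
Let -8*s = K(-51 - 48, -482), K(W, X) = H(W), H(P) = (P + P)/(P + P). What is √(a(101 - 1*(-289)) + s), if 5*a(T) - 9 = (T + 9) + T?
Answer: √63790/20 ≈ 12.628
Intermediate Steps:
H(P) = 1 (H(P) = (2*P)/((2*P)) = (2*P)*(1/(2*P)) = 1)
a(T) = 18/5 + 2*T/5 (a(T) = 9/5 + ((T + 9) + T)/5 = 9/5 + ((9 + T) + T)/5 = 9/5 + (9 + 2*T)/5 = 9/5 + (9/5 + 2*T/5) = 18/5 + 2*T/5)
K(W, X) = 1
s = -⅛ (s = -⅛*1 = -⅛ ≈ -0.12500)
√(a(101 - 1*(-289)) + s) = √((18/5 + 2*(101 - 1*(-289))/5) - ⅛) = √((18/5 + 2*(101 + 289)/5) - ⅛) = √((18/5 + (⅖)*390) - ⅛) = √((18/5 + 156) - ⅛) = √(798/5 - ⅛) = √(6379/40) = √63790/20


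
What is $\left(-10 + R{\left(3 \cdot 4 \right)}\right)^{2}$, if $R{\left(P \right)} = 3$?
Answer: $49$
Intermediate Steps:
$\left(-10 + R{\left(3 \cdot 4 \right)}\right)^{2} = \left(-10 + 3\right)^{2} = \left(-7\right)^{2} = 49$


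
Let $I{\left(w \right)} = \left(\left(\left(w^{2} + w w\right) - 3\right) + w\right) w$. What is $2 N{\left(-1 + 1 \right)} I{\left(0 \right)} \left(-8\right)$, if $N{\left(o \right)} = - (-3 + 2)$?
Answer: $0$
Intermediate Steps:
$N{\left(o \right)} = 1$ ($N{\left(o \right)} = \left(-1\right) \left(-1\right) = 1$)
$I{\left(w \right)} = w \left(-3 + w + 2 w^{2}\right)$ ($I{\left(w \right)} = \left(\left(\left(w^{2} + w^{2}\right) - 3\right) + w\right) w = \left(\left(2 w^{2} - 3\right) + w\right) w = \left(\left(-3 + 2 w^{2}\right) + w\right) w = \left(-3 + w + 2 w^{2}\right) w = w \left(-3 + w + 2 w^{2}\right)$)
$2 N{\left(-1 + 1 \right)} I{\left(0 \right)} \left(-8\right) = 2 \cdot 1 \cdot 0 \left(-3 + 0 + 2 \cdot 0^{2}\right) \left(-8\right) = 2 \cdot 0 \left(-3 + 0 + 2 \cdot 0\right) \left(-8\right) = 2 \cdot 0 \left(-3 + 0 + 0\right) \left(-8\right) = 2 \cdot 0 \left(-3\right) \left(-8\right) = 2 \cdot 0 \left(-8\right) = 0 \left(-8\right) = 0$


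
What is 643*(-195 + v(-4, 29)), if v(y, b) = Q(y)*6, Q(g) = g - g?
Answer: -125385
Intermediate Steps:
Q(g) = 0
v(y, b) = 0 (v(y, b) = 0*6 = 0)
643*(-195 + v(-4, 29)) = 643*(-195 + 0) = 643*(-195) = -125385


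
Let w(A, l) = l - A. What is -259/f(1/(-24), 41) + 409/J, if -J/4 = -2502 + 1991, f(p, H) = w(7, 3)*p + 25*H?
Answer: -660617/12572644 ≈ -0.052544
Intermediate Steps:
f(p, H) = -4*p + 25*H (f(p, H) = (3 - 1*7)*p + 25*H = (3 - 7)*p + 25*H = -4*p + 25*H)
J = 2044 (J = -4*(-2502 + 1991) = -4*(-511) = 2044)
-259/f(1/(-24), 41) + 409/J = -259/(-4/(-24) + 25*41) + 409/2044 = -259/(-4*(-1/24) + 1025) + 409*(1/2044) = -259/(1/6 + 1025) + 409/2044 = -259/6151/6 + 409/2044 = -259*6/6151 + 409/2044 = -1554/6151 + 409/2044 = -660617/12572644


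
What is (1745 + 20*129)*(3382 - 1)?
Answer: 14622825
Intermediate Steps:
(1745 + 20*129)*(3382 - 1) = (1745 + 2580)*3381 = 4325*3381 = 14622825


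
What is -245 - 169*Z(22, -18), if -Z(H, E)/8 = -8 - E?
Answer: 13275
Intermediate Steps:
Z(H, E) = 64 + 8*E (Z(H, E) = -8*(-8 - E) = 64 + 8*E)
-245 - 169*Z(22, -18) = -245 - 169*(64 + 8*(-18)) = -245 - 169*(64 - 144) = -245 - 169*(-80) = -245 + 13520 = 13275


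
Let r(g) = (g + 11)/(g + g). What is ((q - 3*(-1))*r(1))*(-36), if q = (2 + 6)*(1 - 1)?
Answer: -648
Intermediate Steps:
r(g) = (11 + g)/(2*g) (r(g) = (11 + g)/((2*g)) = (11 + g)*(1/(2*g)) = (11 + g)/(2*g))
q = 0 (q = 8*0 = 0)
((q - 3*(-1))*r(1))*(-36) = ((0 - 3*(-1))*((½)*(11 + 1)/1))*(-36) = ((0 + 3)*((½)*1*12))*(-36) = (3*6)*(-36) = 18*(-36) = -648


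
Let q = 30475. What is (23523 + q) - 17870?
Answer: 36128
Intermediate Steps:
(23523 + q) - 17870 = (23523 + 30475) - 17870 = 53998 - 17870 = 36128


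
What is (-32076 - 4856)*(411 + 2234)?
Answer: -97685140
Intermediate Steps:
(-32076 - 4856)*(411 + 2234) = -36932*2645 = -97685140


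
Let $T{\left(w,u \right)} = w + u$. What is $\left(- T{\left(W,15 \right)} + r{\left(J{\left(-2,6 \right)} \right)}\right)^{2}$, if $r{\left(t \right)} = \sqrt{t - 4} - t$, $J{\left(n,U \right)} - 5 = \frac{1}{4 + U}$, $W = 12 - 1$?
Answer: $\frac{\left(311 - \sqrt{110}\right)^{2}}{100} \approx 903.07$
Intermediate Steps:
$W = 11$
$J{\left(n,U \right)} = 5 + \frac{1}{4 + U}$
$r{\left(t \right)} = \sqrt{-4 + t} - t$
$T{\left(w,u \right)} = u + w$
$\left(- T{\left(W,15 \right)} + r{\left(J{\left(-2,6 \right)} \right)}\right)^{2} = \left(- (15 + 11) - \left(- \sqrt{-4 + \frac{21 + 5 \cdot 6}{4 + 6}} + \frac{21 + 5 \cdot 6}{4 + 6}\right)\right)^{2} = \left(\left(-1\right) 26 - \left(- \sqrt{-4 + \frac{21 + 30}{10}} + \frac{21 + 30}{10}\right)\right)^{2} = \left(-26 + \left(\sqrt{-4 + \frac{1}{10} \cdot 51} - \frac{1}{10} \cdot 51\right)\right)^{2} = \left(-26 + \left(\sqrt{-4 + \frac{51}{10}} - \frac{51}{10}\right)\right)^{2} = \left(-26 - \left(\frac{51}{10} - \sqrt{\frac{11}{10}}\right)\right)^{2} = \left(-26 - \left(\frac{51}{10} - \frac{\sqrt{110}}{10}\right)\right)^{2} = \left(- \frac{311}{10} + \frac{\sqrt{110}}{10}\right)^{2}$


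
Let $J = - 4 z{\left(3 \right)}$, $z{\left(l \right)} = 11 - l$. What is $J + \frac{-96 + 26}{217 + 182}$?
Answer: $- \frac{1834}{57} \approx -32.175$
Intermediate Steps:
$J = -32$ ($J = - 4 \left(11 - 3\right) = \left(-4\right) 8 = -32$)
$J + \frac{-96 + 26}{217 + 182} = -32 + \frac{-96 + 26}{217 + 182} = -32 - \frac{70}{399} = -32 - \frac{10}{57} = - \frac{1834}{57}$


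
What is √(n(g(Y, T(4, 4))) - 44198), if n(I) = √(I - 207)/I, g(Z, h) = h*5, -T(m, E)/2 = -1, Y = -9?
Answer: √(-4419800 + 10*I*√197)/10 ≈ 0.0033381 + 210.23*I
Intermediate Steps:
T(m, E) = 2 (T(m, E) = -2*(-1) = 2)
g(Z, h) = 5*h
n(I) = √(-207 + I)/I
√(n(g(Y, T(4, 4))) - 44198) = √(√(-207 + 5*2)/((5*2)) - 44198) = √(√(-207 + 10)/10 - 44198) = √(√(-197)/10 - 44198) = √((I*√197)/10 - 44198) = √(I*√197/10 - 44198) = √(-44198 + I*√197/10)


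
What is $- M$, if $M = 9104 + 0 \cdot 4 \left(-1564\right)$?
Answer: $-9104$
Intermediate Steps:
$M = 9104$ ($M = 9104 + 0 \left(-1564\right) = 9104 + 0 = 9104$)
$- M = \left(-1\right) 9104 = -9104$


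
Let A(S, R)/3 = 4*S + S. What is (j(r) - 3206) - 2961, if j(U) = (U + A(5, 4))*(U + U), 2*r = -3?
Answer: -12775/2 ≈ -6387.5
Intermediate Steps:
A(S, R) = 15*S (A(S, R) = 3*(4*S + S) = 3*(5*S) = 15*S)
r = -3/2 (r = (½)*(-3) = -3/2 ≈ -1.5000)
j(U) = 2*U*(75 + U) (j(U) = (U + 15*5)*(U + U) = (U + 75)*(2*U) = (75 + U)*(2*U) = 2*U*(75 + U))
(j(r) - 3206) - 2961 = (2*(-3/2)*(75 - 3/2) - 3206) - 2961 = (2*(-3/2)*(147/2) - 3206) - 2961 = (-441/2 - 3206) - 2961 = -6853/2 - 2961 = -12775/2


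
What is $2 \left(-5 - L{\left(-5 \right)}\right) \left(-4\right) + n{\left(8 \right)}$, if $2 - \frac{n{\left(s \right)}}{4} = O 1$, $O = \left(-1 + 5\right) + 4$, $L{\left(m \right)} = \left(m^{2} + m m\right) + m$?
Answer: $376$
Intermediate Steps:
$L{\left(m \right)} = m + 2 m^{2}$ ($L{\left(m \right)} = \left(m^{2} + m^{2}\right) + m = 2 m^{2} + m = m + 2 m^{2}$)
$O = 8$ ($O = 4 + 4 = 8$)
$n{\left(s \right)} = -24$ ($n{\left(s \right)} = 8 - 4 \cdot 8 \cdot 1 = 8 - 32 = -24$)
$2 \left(-5 - L{\left(-5 \right)}\right) \left(-4\right) + n{\left(8 \right)} = 2 \left(-5 - - 5 \left(1 + 2 \left(-5\right)\right)\right) \left(-4\right) - 24 = 2 \left(-5 - - 5 \left(1 - 10\right)\right) \left(-4\right) - 24 = 2 \left(-5 - \left(-5\right) \left(-9\right)\right) \left(-4\right) - 24 = 2 \left(-5 - 45\right) \left(-4\right) - 24 = 2 \left(\left(-50\right) \left(-4\right)\right) - 24 = 2 \cdot 200 - 24 = 400 - 24 = 376$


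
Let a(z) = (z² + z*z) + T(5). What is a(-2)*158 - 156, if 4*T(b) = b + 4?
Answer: 2927/2 ≈ 1463.5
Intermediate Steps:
T(b) = 1 + b/4 (T(b) = (b + 4)/4 = (4 + b)/4 = 1 + b/4)
a(z) = 9/4 + 2*z² (a(z) = (z² + z*z) + (1 + (¼)*5) = (z² + z²) + (1 + 5/4) = 2*z² + 9/4 = 9/4 + 2*z²)
a(-2)*158 - 156 = (9/4 + 2*(-2)²)*158 - 156 = (9/4 + 2*4)*158 - 156 = (9/4 + 8)*158 - 156 = (41/4)*158 - 156 = 3239/2 - 156 = 2927/2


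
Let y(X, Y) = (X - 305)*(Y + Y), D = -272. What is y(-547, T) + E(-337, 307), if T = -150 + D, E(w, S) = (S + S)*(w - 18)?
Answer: 501118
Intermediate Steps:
E(w, S) = 2*S*(-18 + w) (E(w, S) = (2*S)*(-18 + w) = 2*S*(-18 + w))
T = -422 (T = -150 - 272 = -422)
y(X, Y) = 2*Y*(-305 + X) (y(X, Y) = (-305 + X)*(2*Y) = 2*Y*(-305 + X))
y(-547, T) + E(-337, 307) = 2*(-422)*(-305 - 547) + 2*307*(-18 - 337) = 2*(-422)*(-852) + 2*307*(-355) = 719088 - 217970 = 501118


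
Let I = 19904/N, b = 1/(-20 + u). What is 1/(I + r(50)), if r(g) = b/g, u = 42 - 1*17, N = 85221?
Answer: 21305250/5061221 ≈ 4.2095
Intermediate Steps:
u = 25 (u = 42 - 17 = 25)
b = 1/5 (b = 1/(-20 + 25) = 1/5 ≈ 0.20000)
r(g) = 1/(5*g)
I = 19904/85221 ≈ 0.23356
1/(I + r(50)) = 1/(19904/85221 + (1/5)/50) = 1/(19904/85221 + (1/5)*(1/50)) = 1/(19904/85221 + 1/250) = 1/(5061221/21305250) = 21305250/5061221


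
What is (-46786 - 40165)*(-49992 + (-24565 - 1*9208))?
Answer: 7283450515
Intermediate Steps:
(-46786 - 40165)*(-49992 + (-24565 - 1*9208)) = -86951*(-49992 + (-24565 - 9208)) = -86951*(-49992 - 33773) = -86951*(-83765) = 7283450515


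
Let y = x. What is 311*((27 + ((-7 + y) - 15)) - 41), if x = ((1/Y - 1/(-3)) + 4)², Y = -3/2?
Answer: -63133/9 ≈ -7014.8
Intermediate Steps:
Y = -3/2 (Y = -3*½ = -3/2 ≈ -1.5000)
x = 121/9 (x = ((1/(-3/2) - 1/(-3)) + 4)² = ((1*(-⅔) - 1*(-⅓)) + 4)² = ((-⅔ + ⅓) + 4)² = (-⅓ + 4)² = (11/3)² = 121/9 ≈ 13.444)
y = 121/9 ≈ 13.444
311*((27 + ((-7 + y) - 15)) - 41) = 311*((27 + ((-7 + 121/9) - 15)) - 41) = 311*((27 + (58/9 - 15)) - 41) = 311*((27 - 77/9) - 41) = 311*(166/9 - 41) = 311*(-203/9) = -63133/9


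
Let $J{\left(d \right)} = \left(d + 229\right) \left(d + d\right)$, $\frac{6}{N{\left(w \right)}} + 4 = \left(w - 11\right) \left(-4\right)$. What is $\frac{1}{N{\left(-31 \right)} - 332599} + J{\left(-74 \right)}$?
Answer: $- \frac{625645258182}{27273115} \approx -22940.0$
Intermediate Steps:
$N{\left(w \right)} = \frac{6}{40 - 4 w}$ ($N{\left(w \right)} = \frac{6}{-4 + \left(w - 11\right) \left(-4\right)} = \frac{6}{-4 + \left(-11 + w\right) \left(-4\right)} = \frac{6}{-4 - \left(-44 + 4 w\right)} = \frac{6}{40 - 4 w}$)
$J{\left(d \right)} = 2 d \left(229 + d\right)$ ($J{\left(d \right)} = \left(229 + d\right) 2 d = 2 d \left(229 + d\right)$)
$\frac{1}{N{\left(-31 \right)} - 332599} + J{\left(-74 \right)} = \frac{1}{- \frac{3}{-20 + 2 \left(-31\right)} - 332599} + 2 \left(-74\right) \left(229 - 74\right) = \frac{1}{- \frac{3}{-20 - 62} - 332599} + 2 \left(-74\right) 155 = \frac{1}{- \frac{3}{-82} - 332599} - 22940 = \frac{1}{\left(-3\right) \left(- \frac{1}{82}\right) - 332599} - 22940 = \frac{1}{\frac{3}{82} - 332599} - 22940 = \frac{1}{- \frac{27273115}{82}} - 22940 = - \frac{82}{27273115} - 22940 = - \frac{625645258182}{27273115}$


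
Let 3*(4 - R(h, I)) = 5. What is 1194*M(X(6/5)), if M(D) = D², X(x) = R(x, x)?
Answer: 19502/3 ≈ 6500.7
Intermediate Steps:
R(h, I) = 7/3 (R(h, I) = 4 - ⅓*5 = 4 - 5/3 = 7/3)
X(x) = 7/3
1194*M(X(6/5)) = 1194*(7/3)² = 1194*(49/9) = 19502/3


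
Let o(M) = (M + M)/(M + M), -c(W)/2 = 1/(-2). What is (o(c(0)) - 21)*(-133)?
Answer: 2660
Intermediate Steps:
c(W) = 1 (c(W) = -2/(-2) = -2*(-½) = 1)
o(M) = 1 (o(M) = (2*M)/((2*M)) = (2*M)*(1/(2*M)) = 1)
(o(c(0)) - 21)*(-133) = (1 - 21)*(-133) = -20*(-133) = 2660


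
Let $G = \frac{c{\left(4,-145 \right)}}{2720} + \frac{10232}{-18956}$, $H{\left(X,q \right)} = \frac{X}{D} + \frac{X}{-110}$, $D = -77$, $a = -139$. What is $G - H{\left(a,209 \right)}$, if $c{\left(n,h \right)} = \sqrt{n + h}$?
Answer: $- \frac{268733}{74470} + \frac{i \sqrt{141}}{2720} \approx -3.6086 + 0.0043656 i$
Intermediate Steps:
$H{\left(X,q \right)} = - \frac{17 X}{770}$ ($H{\left(X,q \right)} = \frac{X}{-77} + \frac{X}{-110} = X \left(- \frac{1}{77}\right) + X \left(- \frac{1}{110}\right) = - \frac{X}{77} - \frac{X}{110} = - \frac{17 X}{770}$)
$c{\left(n,h \right)} = \sqrt{h + n}$
$G = - \frac{2558}{4739} + \frac{i \sqrt{141}}{2720}$ ($G = \frac{\sqrt{-145 + 4}}{2720} + \frac{10232}{-18956} = \sqrt{-141} \cdot \frac{1}{2720} + 10232 \left(- \frac{1}{18956}\right) = i \sqrt{141} \cdot \frac{1}{2720} - \frac{2558}{4739} = \frac{i \sqrt{141}}{2720} - \frac{2558}{4739} = - \frac{2558}{4739} + \frac{i \sqrt{141}}{2720} \approx -0.53978 + 0.0043656 i$)
$G - H{\left(a,209 \right)} = \left(- \frac{2558}{4739} + \frac{i \sqrt{141}}{2720}\right) - \left(- \frac{17}{770}\right) \left(-139\right) = \left(- \frac{2558}{4739} + \frac{i \sqrt{141}}{2720}\right) - \frac{2363}{770} = - \frac{268733}{74470} + \frac{i \sqrt{141}}{2720}$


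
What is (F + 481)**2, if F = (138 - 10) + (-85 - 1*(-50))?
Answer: 329476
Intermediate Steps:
F = 93 (F = 128 + (-85 + 50) = 128 - 35 = 93)
(F + 481)**2 = (93 + 481)**2 = 574**2 = 329476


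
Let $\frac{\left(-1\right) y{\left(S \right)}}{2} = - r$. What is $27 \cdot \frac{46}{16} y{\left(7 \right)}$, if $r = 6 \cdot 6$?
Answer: $5589$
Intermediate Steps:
$r = 36$
$y{\left(S \right)} = 72$ ($y{\left(S \right)} = - 2 \left(\left(-1\right) 36\right) = \left(-2\right) \left(-36\right) = 72$)
$27 \cdot \frac{46}{16} y{\left(7 \right)} = 27 \cdot \frac{46}{16} \cdot 72 = 27 \cdot 46 \cdot \frac{1}{16} \cdot 72 = 27 \cdot \frac{23}{8} \cdot 72 = \frac{621}{8} \cdot 72 = 5589$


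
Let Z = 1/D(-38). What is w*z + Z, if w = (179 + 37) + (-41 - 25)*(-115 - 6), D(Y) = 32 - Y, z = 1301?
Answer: 746956141/70 ≈ 1.0671e+7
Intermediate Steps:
Z = 1/70 (Z = 1/(32 - 1*(-38)) = 1/(32 + 38) = 1/70 ≈ 0.014286)
w = 8202 (w = 216 - 66*(-121) = 216 + 7986 = 8202)
w*z + Z = 8202*1301 + 1/70 = 10670802 + 1/70 = 746956141/70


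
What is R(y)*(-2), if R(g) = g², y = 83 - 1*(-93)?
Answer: -61952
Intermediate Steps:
y = 176 (y = 83 + 93 = 176)
R(y)*(-2) = 176²*(-2) = 30976*(-2) = -61952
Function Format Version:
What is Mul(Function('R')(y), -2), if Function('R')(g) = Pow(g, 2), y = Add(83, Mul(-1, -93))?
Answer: -61952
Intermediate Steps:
y = 176 (y = Add(83, 93) = 176)
Mul(Function('R')(y), -2) = Mul(Pow(176, 2), -2) = Mul(30976, -2) = -61952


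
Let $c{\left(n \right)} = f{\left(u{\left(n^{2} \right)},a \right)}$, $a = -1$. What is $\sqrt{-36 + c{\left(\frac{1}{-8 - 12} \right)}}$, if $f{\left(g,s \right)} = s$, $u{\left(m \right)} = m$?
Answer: $i \sqrt{37} \approx 6.0828 i$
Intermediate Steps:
$c{\left(n \right)} = -1$
$\sqrt{-36 + c{\left(\frac{1}{-8 - 12} \right)}} = \sqrt{-36 - 1} = \sqrt{-37} = i \sqrt{37}$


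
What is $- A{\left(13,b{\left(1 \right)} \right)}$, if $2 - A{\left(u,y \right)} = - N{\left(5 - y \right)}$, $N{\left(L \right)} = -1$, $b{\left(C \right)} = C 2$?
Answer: $-1$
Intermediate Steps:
$b{\left(C \right)} = 2 C$
$A{\left(u,y \right)} = 1$ ($A{\left(u,y \right)} = 2 - \left(-1\right) \left(-1\right) = 2 - 1 = 1$)
$- A{\left(13,b{\left(1 \right)} \right)} = \left(-1\right) 1 = -1$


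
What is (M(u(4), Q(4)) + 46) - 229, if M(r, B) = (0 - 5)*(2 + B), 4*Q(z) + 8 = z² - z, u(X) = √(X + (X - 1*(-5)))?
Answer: -198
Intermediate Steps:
u(X) = √(5 + 2*X) (u(X) = √(X + (X + 5)) = √(X + (5 + X)) = √(5 + 2*X))
Q(z) = -2 - z/4 + z²/4 (Q(z) = -2 + (z² - z)/4 = -2 + (-z/4 + z²/4) = -2 - z/4 + z²/4)
M(r, B) = -10 - 5*B (M(r, B) = -5*(2 + B) = -10 - 5*B)
(M(u(4), Q(4)) + 46) - 229 = ((-10 - 5*(-2 - ¼*4 + (¼)*4²)) + 46) - 229 = ((-10 - 5*(-2 - 1 + (¼)*16)) + 46) - 229 = ((-10 - 5*(-2 - 1 + 4)) + 46) - 229 = ((-10 - 5*1) + 46) - 229 = ((-10 - 5) + 46) - 229 = (-15 + 46) - 229 = 31 - 229 = -198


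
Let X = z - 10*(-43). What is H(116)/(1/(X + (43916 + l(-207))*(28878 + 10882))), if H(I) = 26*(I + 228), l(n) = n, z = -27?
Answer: 15543511453392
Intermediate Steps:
H(I) = 5928 + 26*I (H(I) = 26*(228 + I) = 5928 + 26*I)
X = 403 (X = -27 - 10*(-43) = -27 + 430 = 403)
H(116)/(1/(X + (43916 + l(-207))*(28878 + 10882))) = (5928 + 26*116)/(1/(403 + (43916 - 207)*(28878 + 10882))) = (5928 + 3016)/(1/(403 + 43709*39760)) = 8944/(1/(403 + 1737869840)) = 8944/(1/1737870243) = 8944*1737870243 = 15543511453392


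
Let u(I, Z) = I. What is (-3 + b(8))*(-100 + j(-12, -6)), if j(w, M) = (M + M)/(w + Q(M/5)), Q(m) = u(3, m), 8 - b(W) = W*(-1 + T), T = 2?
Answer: 296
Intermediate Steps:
b(W) = 8 - W (b(W) = 8 - W*(-1 + 2) = 8 - W)
Q(m) = 3
j(w, M) = 2*M/(3 + w) (j(w, M) = (M + M)/(w + 3) = (2*M)/(3 + w) = 2*M/(3 + w))
(-3 + b(8))*(-100 + j(-12, -6)) = (-3 + (8 - 1*8))*(-100 + 2*(-6)/(3 - 12)) = (-3 + (8 - 8))*(-100 + 2*(-6)/(-9)) = (-3 + 0)*(-100 + 2*(-6)*(-⅑)) = -3*(-100 + 4/3) = -3*(-296/3) = 296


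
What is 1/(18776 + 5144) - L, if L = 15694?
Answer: -375400479/23920 ≈ -15694.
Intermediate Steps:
1/(18776 + 5144) - L = 1/(18776 + 5144) - 1*15694 = 1/23920 - 15694 = -375400479/23920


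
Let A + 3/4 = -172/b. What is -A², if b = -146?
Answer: -15625/85264 ≈ -0.18325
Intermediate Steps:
A = 125/292 (A = -¾ - 172/(-146) = -¾ - 172*(-1/146) = -¾ + 86/73 = 125/292 ≈ 0.42808)
-A² = -(125/292)² = -1*15625/85264 = -15625/85264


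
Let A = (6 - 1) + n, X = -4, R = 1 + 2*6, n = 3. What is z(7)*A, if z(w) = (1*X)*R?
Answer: -416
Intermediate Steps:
R = 13 (R = 1 + 12 = 13)
z(w) = -52 (z(w) = (1*(-4))*13 = -4*13 = -52)
A = 8 (A = (6 - 1) + 3 = 5 + 3 = 8)
z(7)*A = -52*8 = -416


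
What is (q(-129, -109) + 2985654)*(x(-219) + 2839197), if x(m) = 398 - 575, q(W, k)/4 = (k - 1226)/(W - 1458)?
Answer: 4483984374148920/529 ≈ 8.4763e+12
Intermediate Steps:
q(W, k) = 4*(-1226 + k)/(-1458 + W) (q(W, k) = 4*((k - 1226)/(W - 1458)) = 4*((-1226 + k)/(-1458 + W)) = 4*(-1226 + k)/(-1458 + W))
x(m) = -177
(q(-129, -109) + 2985654)*(x(-219) + 2839197) = (4*(-1226 - 109)/(-1458 - 129) + 2985654)*(-177 + 2839197) = (4*(-1335)/(-1587) + 2985654)*2839020 = (4*(-1/1587)*(-1335) + 2985654)*2839020 = (1780/529 + 2985654)*2839020 = (1579412746/529)*2839020 = 4483984374148920/529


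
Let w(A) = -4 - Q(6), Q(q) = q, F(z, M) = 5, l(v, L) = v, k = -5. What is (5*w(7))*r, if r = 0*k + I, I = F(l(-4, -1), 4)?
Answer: -250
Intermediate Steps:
I = 5
w(A) = -10 (w(A) = -4 - 1*6 = -4 - 6 = -10)
r = 5 (r = 0*(-5) + 5 = 0 + 5 = 5)
(5*w(7))*r = (5*(-10))*5 = -50*5 = -250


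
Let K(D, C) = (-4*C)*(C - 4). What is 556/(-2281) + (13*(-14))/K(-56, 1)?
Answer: -210907/13686 ≈ -15.410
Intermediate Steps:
K(D, C) = -4*C*(-4 + C) (K(D, C) = (-4*C)*(-4 + C) = -4*C*(-4 + C))
556/(-2281) + (13*(-14))/K(-56, 1) = 556/(-2281) + (13*(-14))/((4*1*(4 - 1*1))) = 556*(-1/2281) - 182*1/(4*(4 - 1)) = -556/2281 - 182/(4*1*3) = -556/2281 - 182/12 = -556/2281 - 182*1/12 = -556/2281 - 91/6 = -210907/13686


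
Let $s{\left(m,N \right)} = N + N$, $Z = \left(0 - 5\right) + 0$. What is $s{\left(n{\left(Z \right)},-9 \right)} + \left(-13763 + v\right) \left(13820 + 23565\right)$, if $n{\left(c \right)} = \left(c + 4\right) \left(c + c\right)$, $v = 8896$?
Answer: $-181952813$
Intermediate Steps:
$Z = -5$ ($Z = -5 + 0 = -5$)
$n{\left(c \right)} = 2 c \left(4 + c\right)$ ($n{\left(c \right)} = \left(4 + c\right) 2 c = 2 c \left(4 + c\right)$)
$s{\left(m,N \right)} = 2 N$
$s{\left(n{\left(Z \right)},-9 \right)} + \left(-13763 + v\right) \left(13820 + 23565\right) = 2 \left(-9\right) + \left(-13763 + 8896\right) \left(13820 + 23565\right) = -18 - 181952795 = -181952813$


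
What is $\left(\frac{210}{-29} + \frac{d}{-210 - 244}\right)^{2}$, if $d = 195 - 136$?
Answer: $\frac{9418896601}{173343556} \approx 54.337$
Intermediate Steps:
$d = 59$ ($d = 195 - 136 = 59$)
$\left(\frac{210}{-29} + \frac{d}{-210 - 244}\right)^{2} = \left(\frac{210}{-29} + \frac{59}{-210 - 244}\right)^{2} = \left(210 \left(- \frac{1}{29}\right) + \frac{59}{-210 - 244}\right)^{2} = \left(- \frac{210}{29} + \frac{59}{-454}\right)^{2} = \left(- \frac{210}{29} + 59 \left(- \frac{1}{454}\right)\right)^{2} = \left(- \frac{210}{29} - \frac{59}{454}\right)^{2} = \left(- \frac{97051}{13166}\right)^{2} = \frac{9418896601}{173343556}$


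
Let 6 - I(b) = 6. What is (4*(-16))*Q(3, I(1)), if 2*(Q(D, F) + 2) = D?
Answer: 32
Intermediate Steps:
I(b) = 0 (I(b) = 6 - 1*6 = 6 - 6 = 0)
Q(D, F) = -2 + D/2
(4*(-16))*Q(3, I(1)) = (4*(-16))*(-2 + (½)*3) = -64*(-2 + 3/2) = -64*(-½) = 32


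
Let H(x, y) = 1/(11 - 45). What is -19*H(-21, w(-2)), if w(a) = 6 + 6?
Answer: 19/34 ≈ 0.55882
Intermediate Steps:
w(a) = 12
H(x, y) = -1/34 (H(x, y) = 1/(-34) = -1/34)
-19*H(-21, w(-2)) = -19*(-1/34) = 19/34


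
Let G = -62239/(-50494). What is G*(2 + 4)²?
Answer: 1120302/25247 ≈ 44.374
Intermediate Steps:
G = 62239/50494 (G = -62239*(-1/50494) = 62239/50494 ≈ 1.2326)
G*(2 + 4)² = 62239*(2 + 4)²/50494 = (62239/50494)*6² = (62239/50494)*36 = 1120302/25247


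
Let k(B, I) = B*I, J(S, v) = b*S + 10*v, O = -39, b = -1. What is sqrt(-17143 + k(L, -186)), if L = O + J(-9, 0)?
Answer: I*sqrt(11563) ≈ 107.53*I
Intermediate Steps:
J(S, v) = -S + 10*v
L = -30 (L = -39 + (-1*(-9) + 10*0) = -39 + (9 + 0) = -39 + 9 = -30)
sqrt(-17143 + k(L, -186)) = sqrt(-17143 - 30*(-186)) = sqrt(-17143 + 5580) = sqrt(-11563) = I*sqrt(11563)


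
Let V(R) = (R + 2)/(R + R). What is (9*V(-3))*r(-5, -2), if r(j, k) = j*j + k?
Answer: 69/2 ≈ 34.500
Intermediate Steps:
r(j, k) = k + j**2 (r(j, k) = j**2 + k = k + j**2)
V(R) = (2 + R)/(2*R) (V(R) = (2 + R)/((2*R)) = (2 + R)*(1/(2*R)) = (2 + R)/(2*R))
(9*V(-3))*r(-5, -2) = (9*((1/2)*(2 - 3)/(-3)))*(-2 + (-5)**2) = (9*((1/2)*(-1/3)*(-1)))*(-2 + 25) = (9*(1/6))*23 = (3/2)*23 = 69/2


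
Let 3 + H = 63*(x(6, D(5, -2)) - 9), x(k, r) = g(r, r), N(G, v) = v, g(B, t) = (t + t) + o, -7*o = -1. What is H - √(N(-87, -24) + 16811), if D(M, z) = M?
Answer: 69 - √16787 ≈ -60.565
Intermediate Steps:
o = ⅐ (o = -⅐*(-1) = ⅐ ≈ 0.14286)
g(B, t) = ⅐ + 2*t (g(B, t) = (t + t) + ⅐ = 2*t + ⅐ = ⅐ + 2*t)
x(k, r) = ⅐ + 2*r
H = 69 (H = -3 + 63*((⅐ + 2*5) - 9) = -3 + 63*((⅐ + 10) - 9) = -3 + 63*(71/7 - 9) = -3 + 63*(8/7) = -3 + 72 = 69)
H - √(N(-87, -24) + 16811) = 69 - √(-24 + 16811) = 69 - √16787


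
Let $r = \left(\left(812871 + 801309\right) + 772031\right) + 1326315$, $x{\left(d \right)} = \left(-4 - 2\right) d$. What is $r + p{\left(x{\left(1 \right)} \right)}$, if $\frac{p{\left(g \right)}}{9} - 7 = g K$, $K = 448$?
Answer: $3688397$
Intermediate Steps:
$x{\left(d \right)} = - 6 d$
$p{\left(g \right)} = 63 + 4032 g$ ($p{\left(g \right)} = 63 + 9 g 448 = 63 + 9 \cdot 448 g = 63 + 4032 g$)
$r = 3712526$ ($r = \left(1614180 + 772031\right) + 1326315 = 2386211 + 1326315 = 3712526$)
$r + p{\left(x{\left(1 \right)} \right)} = 3712526 + \left(63 + 4032 \left(\left(-6\right) 1\right)\right) = 3712526 + \left(63 + 4032 \left(-6\right)\right) = 3712526 + \left(63 - 24192\right) = 3712526 - 24129 = 3688397$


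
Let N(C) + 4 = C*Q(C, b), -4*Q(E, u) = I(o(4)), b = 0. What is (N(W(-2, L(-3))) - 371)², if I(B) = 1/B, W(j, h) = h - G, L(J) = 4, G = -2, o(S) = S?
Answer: 9018009/64 ≈ 1.4091e+5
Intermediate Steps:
W(j, h) = 2 + h (W(j, h) = h - 1*(-2) = h + 2 = 2 + h)
Q(E, u) = -1/16 (Q(E, u) = -¼/4 = -¼*¼ = -1/16)
N(C) = -4 - C/16 (N(C) = -4 + C*(-1/16) = -4 - C/16)
(N(W(-2, L(-3))) - 371)² = ((-4 - (2 + 4)/16) - 371)² = ((-4 - 1/16*6) - 371)² = ((-4 - 3/8) - 371)² = (-35/8 - 371)² = (-3003/8)² = 9018009/64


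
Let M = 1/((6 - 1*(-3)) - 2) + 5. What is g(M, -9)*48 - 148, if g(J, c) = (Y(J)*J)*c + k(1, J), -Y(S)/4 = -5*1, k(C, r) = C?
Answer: -311740/7 ≈ -44534.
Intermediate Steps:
Y(S) = 20 (Y(S) = -(-20) = -4*(-5) = 20)
M = 36/7 (M = 1/((6 + 3) - 2) + 5 = 1/(9 - 2) + 5 = 1/7 + 5 = 36/7 ≈ 5.1429)
g(J, c) = 1 + 20*J*c (g(J, c) = (20*J)*c + 1 = 20*J*c + 1 = 1 + 20*J*c)
g(M, -9)*48 - 148 = (1 + 20*(36/7)*(-9))*48 - 148 = (1 - 6480/7)*48 - 148 = -6473/7*48 - 148 = -310704/7 - 148 = -311740/7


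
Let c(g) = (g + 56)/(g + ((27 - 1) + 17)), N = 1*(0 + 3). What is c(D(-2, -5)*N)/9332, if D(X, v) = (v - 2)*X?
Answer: 49/396610 ≈ 0.00012355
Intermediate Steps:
D(X, v) = X*(-2 + v) (D(X, v) = (-2 + v)*X = X*(-2 + v))
N = 3 (N = 1*3 = 3)
c(g) = (56 + g)/(43 + g) (c(g) = (56 + g)/(g + (26 + 17)) = (56 + g)/(g + 43) = (56 + g)/(43 + g))
c(D(-2, -5)*N)/9332 = ((56 - 2*(-2 - 5)*3)/(43 - 2*(-2 - 5)*3))/9332 = ((56 - 2*(-7)*3)/(43 - 2*(-7)*3))*(1/9332) = ((56 + 14*3)/(43 + 14*3))*(1/9332) = ((56 + 42)/(43 + 42))*(1/9332) = (98/85)*(1/9332) = 49/396610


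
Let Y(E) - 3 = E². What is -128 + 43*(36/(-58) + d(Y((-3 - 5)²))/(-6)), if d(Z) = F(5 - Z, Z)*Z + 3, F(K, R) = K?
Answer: 20926257925/174 ≈ 1.2027e+8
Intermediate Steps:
Y(E) = 3 + E²
d(Z) = 3 + Z*(5 - Z) (d(Z) = (5 - Z)*Z + 3 = Z*(5 - Z) + 3 = 3 + Z*(5 - Z))
-128 + 43*(36/(-58) + d(Y((-3 - 5)²))/(-6)) = -128 + 43*(36/(-58) + (3 - (3 + ((-3 - 5)²)²)*(-5 + (3 + ((-3 - 5)²)²)))/(-6)) = -128 + 43*(36*(-1/58) + (3 - (3 + ((-8)²)²)*(-5 + (3 + ((-8)²)²)))*(-⅙)) = -128 + 43*(-18/29 + (3 - (3 + 64²)*(-5 + (3 + 64²)))*(-⅙)) = -128 + 43*(-18/29 + (3 - (3 + 4096)*(-5 + (3 + 4096)))*(-⅙)) = -128 + 43*(-18/29 + (3 - 1*4099*(-5 + 4099))*(-⅙)) = -128 + 43*(-18/29 + (3 - 1*4099*4094)*(-⅙)) = -128 + 43*(-18/29 + (3 - 16781306)*(-⅙)) = -128 + 43*(-18/29 - 16781303*(-⅙)) = -128 + 43*(-18/29 + 16781303/6) = -128 + 43*(486657679/174) = -128 + 20926280197/174 = 20926257925/174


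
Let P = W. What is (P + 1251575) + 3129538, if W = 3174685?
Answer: 7555798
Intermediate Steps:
P = 3174685
(P + 1251575) + 3129538 = (3174685 + 1251575) + 3129538 = 4426260 + 3129538 = 7555798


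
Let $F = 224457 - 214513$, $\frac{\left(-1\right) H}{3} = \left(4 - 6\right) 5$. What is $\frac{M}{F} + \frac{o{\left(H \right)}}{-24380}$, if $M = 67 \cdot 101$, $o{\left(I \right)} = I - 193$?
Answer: $\frac{41650083}{60608680} \approx 0.6872$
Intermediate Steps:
$H = 30$ ($H = - 3 \left(4 - 6\right) 5 = - 3 \left(\left(-2\right) 5\right) = \left(-3\right) \left(-10\right) = 30$)
$o{\left(I \right)} = -193 + I$
$F = 9944$ ($F = 224457 - 214513 = 9944$)
$M = 6767$
$\frac{M}{F} + \frac{o{\left(H \right)}}{-24380} = \frac{6767}{9944} + \frac{-193 + 30}{-24380} = 6767 \cdot \frac{1}{9944} - - \frac{163}{24380} = \frac{6767}{9944} + \frac{163}{24380} = \frac{41650083}{60608680}$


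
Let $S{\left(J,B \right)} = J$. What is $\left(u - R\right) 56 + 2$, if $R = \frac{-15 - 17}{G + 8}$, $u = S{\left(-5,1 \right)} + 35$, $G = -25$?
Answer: $\frac{26802}{17} \approx 1576.6$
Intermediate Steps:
$u = 30$ ($u = -5 + 35 = 30$)
$R = \frac{32}{17}$ ($R = \frac{-15 - 17}{-25 + 8} = - \frac{32}{-17} = \left(-32\right) \left(- \frac{1}{17}\right) = \frac{32}{17} \approx 1.8824$)
$\left(u - R\right) 56 + 2 = \left(30 - \frac{32}{17}\right) 56 + 2 = \frac{478}{17} \cdot 56 + 2 = \frac{26768}{17} + 2 = \frac{26802}{17}$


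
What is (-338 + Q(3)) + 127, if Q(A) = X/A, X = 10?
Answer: -623/3 ≈ -207.67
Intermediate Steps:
Q(A) = 10/A
(-338 + Q(3)) + 127 = (-338 + 10/3) + 127 = -1004/3 + 127 = -623/3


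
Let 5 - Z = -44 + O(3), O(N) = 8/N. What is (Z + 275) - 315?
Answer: 19/3 ≈ 6.3333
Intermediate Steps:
Z = 139/3 (Z = 5 - (-44 + 8/3) = 5 - 1*(-124/3) = 5 + 124/3 = 139/3 ≈ 46.333)
(Z + 275) - 315 = (139/3 + 275) - 315 = 964/3 - 315 = 19/3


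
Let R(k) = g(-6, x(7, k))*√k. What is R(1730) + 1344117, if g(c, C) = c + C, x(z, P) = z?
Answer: 1344117 + √1730 ≈ 1.3442e+6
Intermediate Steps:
g(c, C) = C + c
R(k) = √k (R(k) = (7 - 6)*√k = 1*√k = √k)
R(1730) + 1344117 = √1730 + 1344117 = 1344117 + √1730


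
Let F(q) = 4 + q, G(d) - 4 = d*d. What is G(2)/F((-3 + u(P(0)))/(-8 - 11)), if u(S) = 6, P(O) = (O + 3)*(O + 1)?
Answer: 152/73 ≈ 2.0822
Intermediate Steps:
G(d) = 4 + d² (G(d) = 4 + d*d = 4 + d²)
P(O) = (1 + O)*(3 + O) (P(O) = (3 + O)*(1 + O) = (1 + O)*(3 + O))
G(2)/F((-3 + u(P(0)))/(-8 - 11)) = (4 + 2²)/(4 + (-3 + 6)/(-8 - 11)) = (4 + 4)/(4 + 3/(-19)) = 8/(4 + 3*(-1/19)) = 8/(4 - 3/19) = 8/(73/19) = 8*(19/73) = 152/73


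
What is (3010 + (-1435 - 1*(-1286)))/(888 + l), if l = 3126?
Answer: 2861/4014 ≈ 0.71276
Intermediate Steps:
(3010 + (-1435 - 1*(-1286)))/(888 + l) = (3010 + (-1435 - 1*(-1286)))/(888 + 3126) = (3010 + (-1435 + 1286))/4014 = (3010 - 149)*(1/4014) = 2861*(1/4014) = 2861/4014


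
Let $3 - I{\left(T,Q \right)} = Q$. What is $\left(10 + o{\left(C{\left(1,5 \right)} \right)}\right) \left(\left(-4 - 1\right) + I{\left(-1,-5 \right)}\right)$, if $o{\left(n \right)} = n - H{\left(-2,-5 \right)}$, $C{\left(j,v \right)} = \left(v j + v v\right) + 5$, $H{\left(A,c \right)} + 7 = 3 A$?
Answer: $174$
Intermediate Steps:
$H{\left(A,c \right)} = -7 + 3 A$
$I{\left(T,Q \right)} = 3 - Q$
$C{\left(j,v \right)} = 5 + v^{2} + j v$ ($C{\left(j,v \right)} = \left(j v + v^{2}\right) + 5 = \left(v^{2} + j v\right) + 5 = 5 + v^{2} + j v$)
$o{\left(n \right)} = 13 + n$ ($o{\left(n \right)} = n - \left(-7 + 3 \left(-2\right)\right) = n - \left(-7 - 6\right) = n - -13 = n + 13 = 13 + n$)
$\left(10 + o{\left(C{\left(1,5 \right)} \right)}\right) \left(\left(-4 - 1\right) + I{\left(-1,-5 \right)}\right) = \left(10 + \left(13 + \left(5 + 5^{2} + 1 \cdot 5\right)\right)\right) \left(\left(-4 - 1\right) + \left(3 - -5\right)\right) = \left(10 + \left(13 + \left(5 + 25 + 5\right)\right)\right) \left(-5 + \left(3 + 5\right)\right) = \left(10 + \left(13 + 35\right)\right) \left(-5 + 8\right) = \left(10 + 48\right) 3 = 58 \cdot 3 = 174$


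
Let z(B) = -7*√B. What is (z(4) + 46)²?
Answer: 1024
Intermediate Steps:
(z(4) + 46)² = (-7*√4 + 46)² = (-7*2 + 46)² = (-14 + 46)² = 32² = 1024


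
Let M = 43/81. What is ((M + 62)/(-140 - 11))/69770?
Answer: -1013/170671374 ≈ -5.9354e-6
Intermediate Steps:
M = 43/81 (M = 43*(1/81) = 43/81 ≈ 0.53086)
((M + 62)/(-140 - 11))/69770 = ((43/81 + 62)/(-140 - 11))/69770 = ((5065/81)/(-151))*(1/69770) = -1/151*5065/81*(1/69770) = -5065/12231*1/69770 = -1013/170671374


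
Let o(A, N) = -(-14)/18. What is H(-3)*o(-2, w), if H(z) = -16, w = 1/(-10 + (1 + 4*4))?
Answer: -112/9 ≈ -12.444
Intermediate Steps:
w = ⅐ (w = 1/(-10 + (1 + 16)) = 1/(-10 + 17) = 1/7 = ⅐ ≈ 0.14286)
o(A, N) = 7/9 (o(A, N) = -(-14)/18 = -1*(-7/9) = 7/9)
H(-3)*o(-2, w) = -16*7/9 = -112/9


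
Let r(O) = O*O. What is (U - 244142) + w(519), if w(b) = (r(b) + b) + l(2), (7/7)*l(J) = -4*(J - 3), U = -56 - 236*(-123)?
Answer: 54714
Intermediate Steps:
U = 28972 (U = -56 + 29028 = 28972)
l(J) = 12 - 4*J (l(J) = -4*(J - 3) = -4*(-3 + J) = 12 - 4*J)
r(O) = O**2
w(b) = 4 + b + b**2 (w(b) = (b**2 + b) + (12 - 4*2) = (b + b**2) + (12 - 8) = (b + b**2) + 4 = 4 + b + b**2)
(U - 244142) + w(519) = (28972 - 244142) + (4 + 519 + 519**2) = -215170 + (4 + 519 + 269361) = -215170 + 269884 = 54714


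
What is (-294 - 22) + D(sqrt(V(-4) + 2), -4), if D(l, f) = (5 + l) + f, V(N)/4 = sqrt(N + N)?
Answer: -315 + sqrt(2 + 8*I*sqrt(2)) ≈ -312.4 + 2.1782*I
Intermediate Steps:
V(N) = 4*sqrt(2)*sqrt(N) (V(N) = 4*sqrt(N + N) = 4*sqrt(2*N) = 4*(sqrt(2)*sqrt(N)) = 4*sqrt(2)*sqrt(N))
D(l, f) = 5 + f + l
(-294 - 22) + D(sqrt(V(-4) + 2), -4) = (-294 - 22) + (5 - 4 + sqrt(4*sqrt(2)*sqrt(-4) + 2)) = -316 + (5 - 4 + sqrt(4*sqrt(2)*(2*I) + 2)) = -316 + (5 - 4 + sqrt(8*I*sqrt(2) + 2)) = -316 + (5 - 4 + sqrt(2 + 8*I*sqrt(2))) = -316 + (1 + sqrt(2 + 8*I*sqrt(2))) = -315 + sqrt(2 + 8*I*sqrt(2))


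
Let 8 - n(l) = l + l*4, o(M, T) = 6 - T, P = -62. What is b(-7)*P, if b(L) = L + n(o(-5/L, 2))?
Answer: 1178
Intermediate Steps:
n(l) = 8 - 5*l (n(l) = 8 - (l + l*4) = 8 - (l + 4*l) = 8 - 5*l)
b(L) = -12 + L (b(L) = L + (8 - 5*(6 - 1*2)) = L + (8 - 5*(6 - 2)) = L + (8 - 5*4) = L + (8 - 20) = L - 12 = -12 + L)
b(-7)*P = (-12 - 7)*(-62) = -19*(-62) = 1178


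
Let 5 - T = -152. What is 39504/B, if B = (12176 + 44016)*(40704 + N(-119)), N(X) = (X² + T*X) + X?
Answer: 823/42217752 ≈ 1.9494e-5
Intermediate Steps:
T = 157 (T = 5 - 1*(-152) = 5 + 152 = 157)
N(X) = X² + 158*X (N(X) = (X² + 157*X) + X = X² + 158*X)
B = 2026452096 (B = (12176 + 44016)*(40704 - 119*(158 - 119)) = 56192*(40704 - 119*39) = 56192*(40704 - 4641) = 56192*36063 = 2026452096)
39504/B = 39504/2026452096 = 39504*(1/2026452096) = 823/42217752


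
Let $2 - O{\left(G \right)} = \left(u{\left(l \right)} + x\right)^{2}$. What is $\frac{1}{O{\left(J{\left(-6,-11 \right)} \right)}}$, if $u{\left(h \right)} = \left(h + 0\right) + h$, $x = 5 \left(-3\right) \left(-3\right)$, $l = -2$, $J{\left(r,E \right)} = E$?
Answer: $- \frac{1}{1679} \approx -0.00059559$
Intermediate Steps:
$x = 45$ ($x = \left(-15\right) \left(-3\right) = 45$)
$u{\left(h \right)} = 2 h$ ($u{\left(h \right)} = h + h = 2 h$)
$O{\left(G \right)} = -1679$ ($O{\left(G \right)} = 2 - \left(2 \left(-2\right) + 45\right)^{2} = 2 - \left(-4 + 45\right)^{2} = 2 - 41^{2} = 2 - 1681 = -1679$)
$\frac{1}{O{\left(J{\left(-6,-11 \right)} \right)}} = \frac{1}{-1679} = - \frac{1}{1679}$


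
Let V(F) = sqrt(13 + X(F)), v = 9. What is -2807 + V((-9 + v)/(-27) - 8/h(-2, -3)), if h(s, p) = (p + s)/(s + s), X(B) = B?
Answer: -2807 + sqrt(165)/5 ≈ -2804.4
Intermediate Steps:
h(s, p) = (p + s)/(2*s) (h(s, p) = (p + s)/((2*s)) = (p + s)*(1/(2*s)) = (p + s)/(2*s))
V(F) = sqrt(13 + F)
-2807 + V((-9 + v)/(-27) - 8/h(-2, -3)) = -2807 + sqrt(13 + ((-9 + 9)/(-27) - 8*(-4/(-3 - 2)))) = -2807 + sqrt(13 + (0*(-1/27) - 8/((1/2)*(-1/2)*(-5)))) = -2807 + sqrt(13 + (0 - 8/5/4)) = -2807 + sqrt(13 + (0 - 8*4/5)) = -2807 + sqrt(13 + (0 - 32/5)) = -2807 + sqrt(13 - 32/5) = -2807 + sqrt(33/5) = -2807 + sqrt(165)/5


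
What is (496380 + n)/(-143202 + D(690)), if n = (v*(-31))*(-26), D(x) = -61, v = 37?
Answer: -526202/143263 ≈ -3.6730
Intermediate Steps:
n = 29822 (n = (37*(-31))*(-26) = -1147*(-26) = 29822)
(496380 + n)/(-143202 + D(690)) = (496380 + 29822)/(-143202 - 61) = 526202/(-143263) = 526202*(-1/143263) = -526202/143263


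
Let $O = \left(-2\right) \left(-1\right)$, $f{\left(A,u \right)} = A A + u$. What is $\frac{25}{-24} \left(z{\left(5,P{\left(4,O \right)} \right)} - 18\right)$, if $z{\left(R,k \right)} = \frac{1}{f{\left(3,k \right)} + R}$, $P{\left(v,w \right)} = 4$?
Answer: $\frac{8075}{432} \approx 18.692$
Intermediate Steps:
$f{\left(A,u \right)} = u + A^{2}$ ($f{\left(A,u \right)} = A^{2} + u = u + A^{2}$)
$O = 2$
$z{\left(R,k \right)} = \frac{1}{9 + R + k}$ ($z{\left(R,k \right)} = \frac{1}{\left(k + 3^{2}\right) + R} = \frac{1}{\left(k + 9\right) + R} = \frac{1}{\left(9 + k\right) + R} = \frac{1}{9 + R + k}$)
$\frac{25}{-24} \left(z{\left(5,P{\left(4,O \right)} \right)} - 18\right) = \frac{25}{-24} \left(\frac{1}{9 + 5 + 4} - 18\right) = 25 \left(- \frac{1}{24}\right) \left(\frac{1}{18} - 18\right) = - \frac{25 \left(\frac{1}{18} - 18\right)}{24} = \left(- \frac{25}{24}\right) \left(- \frac{323}{18}\right) = \frac{8075}{432}$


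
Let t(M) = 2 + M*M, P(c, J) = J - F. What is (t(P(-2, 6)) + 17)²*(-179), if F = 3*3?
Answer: -140336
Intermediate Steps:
F = 9
P(c, J) = -9 + J (P(c, J) = J - 1*9 = J - 9 = -9 + J)
t(M) = 2 + M²
(t(P(-2, 6)) + 17)²*(-179) = ((2 + (-9 + 6)²) + 17)²*(-179) = ((2 + (-3)²) + 17)²*(-179) = ((2 + 9) + 17)²*(-179) = (11 + 17)²*(-179) = 28²*(-179) = 784*(-179) = -140336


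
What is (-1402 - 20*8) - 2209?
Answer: -3771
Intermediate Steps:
(-1402 - 20*8) - 2209 = (-1402 - 160) - 2209 = -1562 - 2209 = -3771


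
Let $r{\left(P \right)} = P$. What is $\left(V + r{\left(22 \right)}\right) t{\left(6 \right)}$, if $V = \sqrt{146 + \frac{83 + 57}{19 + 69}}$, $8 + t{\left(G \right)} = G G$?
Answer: $616 + \frac{14 \sqrt{71434}}{11} \approx 956.16$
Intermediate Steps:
$t{\left(G \right)} = -8 + G^{2}$ ($t{\left(G \right)} = -8 + G G = -8 + G^{2}$)
$V = \frac{\sqrt{71434}}{22}$ ($V = \sqrt{146 + \frac{140}{88}} = \sqrt{146 + 140 \cdot \frac{1}{88}} = \sqrt{146 + \frac{35}{22}} = \sqrt{\frac{3247}{22}} = \frac{\sqrt{71434}}{22} \approx 12.149$)
$\left(V + r{\left(22 \right)}\right) t{\left(6 \right)} = \left(\frac{\sqrt{71434}}{22} + 22\right) \left(-8 + 6^{2}\right) = \left(22 + \frac{\sqrt{71434}}{22}\right) \left(-8 + 36\right) = \left(22 + \frac{\sqrt{71434}}{22}\right) 28 = 616 + \frac{14 \sqrt{71434}}{11}$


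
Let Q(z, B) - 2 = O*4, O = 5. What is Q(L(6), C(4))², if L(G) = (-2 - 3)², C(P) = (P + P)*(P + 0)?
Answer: 484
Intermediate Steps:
C(P) = 2*P² (C(P) = (2*P)*P = 2*P²)
L(G) = 25 (L(G) = (-5)² = 25)
Q(z, B) = 22 (Q(z, B) = 2 + 5*4 = 2 + 20 = 22)
Q(L(6), C(4))² = 22² = 484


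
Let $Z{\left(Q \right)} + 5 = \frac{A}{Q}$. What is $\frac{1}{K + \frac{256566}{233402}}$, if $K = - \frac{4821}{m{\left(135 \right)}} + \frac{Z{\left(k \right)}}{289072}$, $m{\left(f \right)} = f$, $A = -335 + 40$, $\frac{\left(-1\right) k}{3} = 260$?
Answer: $- \frac{867471209280}{30024811151513} \approx -0.028892$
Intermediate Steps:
$k = -780$ ($k = \left(-3\right) 260 = -780$)
$A = -295$
$Z{\left(Q \right)} = -5 - \frac{295}{Q}$
$K = - \frac{3450860489}{96632640}$ ($K = - \frac{4821}{135} + \frac{-5 - \frac{295}{-780}}{289072} = \left(-4821\right) \frac{1}{135} + \left(-5 - - \frac{59}{156}\right) \frac{1}{289072} = - \frac{1607}{45} + \left(-5 + \frac{59}{156}\right) \frac{1}{289072} = - \frac{1607}{45} - \frac{103}{6442176} = - \frac{3450860489}{96632640} \approx -35.711$)
$\frac{1}{K + \frac{256566}{233402}} = \frac{1}{- \frac{3450860489}{96632640} + \frac{256566}{233402}} = \frac{1}{- \frac{3450860489}{96632640} + 256566 \cdot \frac{1}{233402}} = \frac{1}{- \frac{3450860489}{96632640} + \frac{128283}{116701}} = \frac{1}{- \frac{30024811151513}{867471209280}} = - \frac{867471209280}{30024811151513}$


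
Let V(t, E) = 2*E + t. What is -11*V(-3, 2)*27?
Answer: -297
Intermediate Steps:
V(t, E) = t + 2*E
-11*V(-3, 2)*27 = -11*(-3 + 2*2)*27 = -11*(-3 + 4)*27 = -11*1*27 = -11*27 = -297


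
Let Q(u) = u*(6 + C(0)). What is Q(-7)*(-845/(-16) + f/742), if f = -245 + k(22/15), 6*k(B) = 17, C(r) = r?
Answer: -934673/424 ≈ -2204.4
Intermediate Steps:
k(B) = 17/6 (k(B) = (⅙)*17 = 17/6)
f = -1453/6 (f = -245 + 17/6 = -1453/6 ≈ -242.17)
Q(u) = 6*u (Q(u) = u*(6 + 0) = u*6 = 6*u)
Q(-7)*(-845/(-16) + f/742) = (6*(-7))*(-845/(-16) - 1453/6/742) = -42*(-845*(-1/16) - 1453/6*1/742) = -42*(845/16 - 1453/4452) = -42*934673/17808 = -934673/424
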